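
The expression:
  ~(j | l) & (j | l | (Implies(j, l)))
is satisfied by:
  {l: False, j: False}


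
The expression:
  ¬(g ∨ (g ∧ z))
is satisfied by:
  {g: False}


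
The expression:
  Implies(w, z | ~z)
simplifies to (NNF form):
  True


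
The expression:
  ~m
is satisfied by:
  {m: False}


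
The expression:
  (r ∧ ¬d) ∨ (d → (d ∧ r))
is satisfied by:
  {r: True, d: False}
  {d: False, r: False}
  {d: True, r: True}


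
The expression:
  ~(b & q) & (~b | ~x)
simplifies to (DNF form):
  ~b | (~q & ~x)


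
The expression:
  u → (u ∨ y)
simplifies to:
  True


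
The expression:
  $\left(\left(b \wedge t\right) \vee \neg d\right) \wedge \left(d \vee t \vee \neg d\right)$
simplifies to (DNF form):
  $\left(b \wedge t\right) \vee \neg d$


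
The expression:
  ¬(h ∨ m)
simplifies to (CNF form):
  ¬h ∧ ¬m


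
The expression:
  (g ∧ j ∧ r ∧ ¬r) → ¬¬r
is always true.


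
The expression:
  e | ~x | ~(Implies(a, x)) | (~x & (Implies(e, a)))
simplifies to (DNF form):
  e | ~x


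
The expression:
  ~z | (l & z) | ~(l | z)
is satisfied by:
  {l: True, z: False}
  {z: False, l: False}
  {z: True, l: True}


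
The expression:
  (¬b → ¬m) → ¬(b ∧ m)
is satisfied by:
  {m: False, b: False}
  {b: True, m: False}
  {m: True, b: False}


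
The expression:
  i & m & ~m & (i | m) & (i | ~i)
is never true.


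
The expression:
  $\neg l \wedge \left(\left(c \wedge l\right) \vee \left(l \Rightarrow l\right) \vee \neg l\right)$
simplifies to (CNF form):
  $\neg l$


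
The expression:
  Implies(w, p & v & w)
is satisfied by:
  {v: True, p: True, w: False}
  {v: True, p: False, w: False}
  {p: True, v: False, w: False}
  {v: False, p: False, w: False}
  {v: True, w: True, p: True}


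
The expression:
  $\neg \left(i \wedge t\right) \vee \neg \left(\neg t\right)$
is always true.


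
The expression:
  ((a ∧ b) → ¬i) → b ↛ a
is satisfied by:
  {i: True, b: True, a: False}
  {b: True, a: False, i: False}
  {i: True, a: True, b: True}


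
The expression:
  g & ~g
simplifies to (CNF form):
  False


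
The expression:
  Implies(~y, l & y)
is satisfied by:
  {y: True}


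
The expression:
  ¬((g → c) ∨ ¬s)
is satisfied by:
  {s: True, g: True, c: False}


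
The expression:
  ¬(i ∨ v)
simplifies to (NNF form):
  ¬i ∧ ¬v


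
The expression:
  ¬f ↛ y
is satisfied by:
  {y: False, f: False}


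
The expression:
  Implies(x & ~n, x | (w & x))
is always true.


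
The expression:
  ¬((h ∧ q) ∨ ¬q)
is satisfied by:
  {q: True, h: False}


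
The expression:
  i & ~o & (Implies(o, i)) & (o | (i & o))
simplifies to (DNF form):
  False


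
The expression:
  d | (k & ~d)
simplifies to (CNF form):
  d | k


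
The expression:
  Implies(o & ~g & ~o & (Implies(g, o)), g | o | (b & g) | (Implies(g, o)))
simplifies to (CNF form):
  True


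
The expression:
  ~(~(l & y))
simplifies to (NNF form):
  l & y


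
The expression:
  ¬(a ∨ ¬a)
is never true.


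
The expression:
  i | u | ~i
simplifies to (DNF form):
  True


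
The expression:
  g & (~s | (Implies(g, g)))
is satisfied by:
  {g: True}


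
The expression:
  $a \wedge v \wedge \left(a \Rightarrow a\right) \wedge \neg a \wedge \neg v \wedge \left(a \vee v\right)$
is never true.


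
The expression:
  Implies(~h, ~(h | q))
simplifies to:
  h | ~q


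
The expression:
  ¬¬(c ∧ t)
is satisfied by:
  {t: True, c: True}


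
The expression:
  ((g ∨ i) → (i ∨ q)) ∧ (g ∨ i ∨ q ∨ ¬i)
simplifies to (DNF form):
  i ∨ q ∨ ¬g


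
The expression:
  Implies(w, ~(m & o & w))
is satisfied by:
  {w: False, m: False, o: False}
  {o: True, w: False, m: False}
  {m: True, w: False, o: False}
  {o: True, m: True, w: False}
  {w: True, o: False, m: False}
  {o: True, w: True, m: False}
  {m: True, w: True, o: False}


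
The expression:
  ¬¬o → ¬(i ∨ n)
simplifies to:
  (¬i ∧ ¬n) ∨ ¬o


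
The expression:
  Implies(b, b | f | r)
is always true.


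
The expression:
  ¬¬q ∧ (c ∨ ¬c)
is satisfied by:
  {q: True}


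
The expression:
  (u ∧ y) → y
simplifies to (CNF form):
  True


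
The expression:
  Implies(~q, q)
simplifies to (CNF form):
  q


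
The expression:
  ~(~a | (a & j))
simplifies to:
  a & ~j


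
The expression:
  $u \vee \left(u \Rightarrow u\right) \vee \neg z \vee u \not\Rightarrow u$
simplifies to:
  $\text{True}$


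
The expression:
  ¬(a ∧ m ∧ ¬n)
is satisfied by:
  {n: True, m: False, a: False}
  {m: False, a: False, n: False}
  {n: True, a: True, m: False}
  {a: True, m: False, n: False}
  {n: True, m: True, a: False}
  {m: True, n: False, a: False}
  {n: True, a: True, m: True}


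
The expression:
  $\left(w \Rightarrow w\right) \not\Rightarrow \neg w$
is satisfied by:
  {w: True}


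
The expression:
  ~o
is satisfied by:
  {o: False}


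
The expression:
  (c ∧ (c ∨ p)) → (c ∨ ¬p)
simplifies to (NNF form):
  True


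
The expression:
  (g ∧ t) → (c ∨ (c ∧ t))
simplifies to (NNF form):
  c ∨ ¬g ∨ ¬t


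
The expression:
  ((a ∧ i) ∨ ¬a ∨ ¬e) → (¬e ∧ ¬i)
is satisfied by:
  {a: True, i: False, e: False}
  {i: False, e: False, a: False}
  {a: True, e: True, i: False}


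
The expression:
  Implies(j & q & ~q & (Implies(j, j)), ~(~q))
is always true.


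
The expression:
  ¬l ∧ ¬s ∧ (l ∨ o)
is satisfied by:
  {o: True, l: False, s: False}


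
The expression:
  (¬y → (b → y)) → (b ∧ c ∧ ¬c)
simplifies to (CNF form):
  b ∧ ¬y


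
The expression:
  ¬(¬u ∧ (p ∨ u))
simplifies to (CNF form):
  u ∨ ¬p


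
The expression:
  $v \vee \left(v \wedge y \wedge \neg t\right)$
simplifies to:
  $v$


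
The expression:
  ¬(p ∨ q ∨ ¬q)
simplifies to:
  False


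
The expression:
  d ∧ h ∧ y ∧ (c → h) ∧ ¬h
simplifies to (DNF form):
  False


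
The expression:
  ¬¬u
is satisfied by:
  {u: True}


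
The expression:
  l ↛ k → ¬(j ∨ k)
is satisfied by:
  {k: True, l: False, j: False}
  {l: False, j: False, k: False}
  {j: True, k: True, l: False}
  {j: True, l: False, k: False}
  {k: True, l: True, j: False}
  {l: True, k: False, j: False}
  {j: True, l: True, k: True}


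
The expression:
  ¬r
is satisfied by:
  {r: False}


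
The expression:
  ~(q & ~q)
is always true.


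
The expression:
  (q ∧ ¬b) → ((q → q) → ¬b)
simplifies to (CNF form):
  True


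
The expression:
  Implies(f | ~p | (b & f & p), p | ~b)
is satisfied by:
  {p: True, b: False}
  {b: False, p: False}
  {b: True, p: True}


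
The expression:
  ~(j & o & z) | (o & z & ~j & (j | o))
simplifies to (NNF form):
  ~j | ~o | ~z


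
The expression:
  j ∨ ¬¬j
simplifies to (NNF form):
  j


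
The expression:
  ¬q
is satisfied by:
  {q: False}


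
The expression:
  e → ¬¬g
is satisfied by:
  {g: True, e: False}
  {e: False, g: False}
  {e: True, g: True}


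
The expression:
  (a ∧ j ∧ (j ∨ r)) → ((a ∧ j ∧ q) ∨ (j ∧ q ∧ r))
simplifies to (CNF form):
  q ∨ ¬a ∨ ¬j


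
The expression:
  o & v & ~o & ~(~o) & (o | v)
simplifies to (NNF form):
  False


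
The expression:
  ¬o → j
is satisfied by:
  {o: True, j: True}
  {o: True, j: False}
  {j: True, o: False}


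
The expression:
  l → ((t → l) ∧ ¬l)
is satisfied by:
  {l: False}


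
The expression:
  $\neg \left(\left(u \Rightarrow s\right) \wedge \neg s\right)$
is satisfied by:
  {u: True, s: True}
  {u: True, s: False}
  {s: True, u: False}


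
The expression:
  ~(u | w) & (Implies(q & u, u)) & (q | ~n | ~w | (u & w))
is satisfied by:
  {u: False, w: False}


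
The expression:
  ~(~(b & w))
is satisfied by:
  {w: True, b: True}


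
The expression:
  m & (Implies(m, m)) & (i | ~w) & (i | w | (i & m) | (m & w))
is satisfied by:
  {m: True, i: True}


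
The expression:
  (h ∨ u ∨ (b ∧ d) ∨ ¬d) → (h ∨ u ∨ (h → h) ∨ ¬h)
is always true.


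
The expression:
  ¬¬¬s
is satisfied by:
  {s: False}


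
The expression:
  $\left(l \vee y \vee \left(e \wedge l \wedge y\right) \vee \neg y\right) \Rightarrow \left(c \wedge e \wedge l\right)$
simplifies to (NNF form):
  $c \wedge e \wedge l$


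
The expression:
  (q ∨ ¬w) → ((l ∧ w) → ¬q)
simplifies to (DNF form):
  ¬l ∨ ¬q ∨ ¬w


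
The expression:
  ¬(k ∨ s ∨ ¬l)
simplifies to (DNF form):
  l ∧ ¬k ∧ ¬s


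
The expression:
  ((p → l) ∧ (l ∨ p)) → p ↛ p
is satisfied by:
  {l: False}


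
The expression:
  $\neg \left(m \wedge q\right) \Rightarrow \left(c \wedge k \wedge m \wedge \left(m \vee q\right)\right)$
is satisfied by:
  {k: True, q: True, m: True, c: True}
  {k: True, q: True, m: True, c: False}
  {q: True, m: True, c: True, k: False}
  {q: True, m: True, c: False, k: False}
  {k: True, m: True, c: True, q: False}


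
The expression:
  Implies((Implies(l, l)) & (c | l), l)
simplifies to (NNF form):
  l | ~c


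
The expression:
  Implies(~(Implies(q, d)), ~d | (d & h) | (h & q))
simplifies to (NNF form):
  True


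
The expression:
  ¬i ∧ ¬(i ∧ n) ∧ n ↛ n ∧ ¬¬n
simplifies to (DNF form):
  False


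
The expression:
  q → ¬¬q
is always true.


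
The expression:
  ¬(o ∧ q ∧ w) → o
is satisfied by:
  {o: True}


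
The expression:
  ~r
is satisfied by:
  {r: False}


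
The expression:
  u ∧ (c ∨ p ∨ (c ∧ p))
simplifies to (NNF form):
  u ∧ (c ∨ p)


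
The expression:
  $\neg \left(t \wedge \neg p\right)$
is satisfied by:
  {p: True, t: False}
  {t: False, p: False}
  {t: True, p: True}


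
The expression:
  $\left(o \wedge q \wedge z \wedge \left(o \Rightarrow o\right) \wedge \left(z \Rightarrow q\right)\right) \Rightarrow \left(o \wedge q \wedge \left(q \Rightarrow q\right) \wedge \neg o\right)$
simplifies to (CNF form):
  $\neg o \vee \neg q \vee \neg z$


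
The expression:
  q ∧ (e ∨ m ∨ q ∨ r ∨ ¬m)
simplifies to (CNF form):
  q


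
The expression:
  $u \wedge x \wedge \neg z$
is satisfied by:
  {x: True, u: True, z: False}


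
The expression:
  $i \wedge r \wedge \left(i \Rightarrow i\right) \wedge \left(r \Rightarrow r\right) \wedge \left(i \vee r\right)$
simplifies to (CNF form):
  $i \wedge r$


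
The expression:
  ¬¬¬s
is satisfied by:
  {s: False}


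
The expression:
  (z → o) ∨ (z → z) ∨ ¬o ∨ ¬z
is always true.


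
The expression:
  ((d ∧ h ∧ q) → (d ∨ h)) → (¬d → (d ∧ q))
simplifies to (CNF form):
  d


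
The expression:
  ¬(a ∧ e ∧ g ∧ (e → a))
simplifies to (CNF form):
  ¬a ∨ ¬e ∨ ¬g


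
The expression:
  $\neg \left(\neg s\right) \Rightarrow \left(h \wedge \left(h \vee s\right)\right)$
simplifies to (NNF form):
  $h \vee \neg s$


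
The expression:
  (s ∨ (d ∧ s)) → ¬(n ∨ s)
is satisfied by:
  {s: False}


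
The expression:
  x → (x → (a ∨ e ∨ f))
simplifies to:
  a ∨ e ∨ f ∨ ¬x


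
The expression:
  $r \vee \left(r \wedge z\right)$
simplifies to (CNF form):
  $r$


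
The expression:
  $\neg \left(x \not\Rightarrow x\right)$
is always true.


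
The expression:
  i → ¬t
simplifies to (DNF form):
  ¬i ∨ ¬t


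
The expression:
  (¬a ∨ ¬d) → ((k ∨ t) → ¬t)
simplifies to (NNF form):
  (a ∧ d) ∨ ¬t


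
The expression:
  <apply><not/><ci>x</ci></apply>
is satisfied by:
  {x: False}


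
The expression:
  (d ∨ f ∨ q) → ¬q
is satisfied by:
  {q: False}


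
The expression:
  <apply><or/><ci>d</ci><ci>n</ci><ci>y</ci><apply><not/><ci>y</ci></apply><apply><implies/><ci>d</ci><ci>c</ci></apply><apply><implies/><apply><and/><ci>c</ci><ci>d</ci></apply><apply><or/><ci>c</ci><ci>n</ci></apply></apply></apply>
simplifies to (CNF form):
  <true/>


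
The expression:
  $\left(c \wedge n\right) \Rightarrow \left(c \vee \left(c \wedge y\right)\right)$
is always true.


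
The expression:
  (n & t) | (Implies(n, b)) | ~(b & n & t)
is always true.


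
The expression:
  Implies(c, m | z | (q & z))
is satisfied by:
  {z: True, m: True, c: False}
  {z: True, c: False, m: False}
  {m: True, c: False, z: False}
  {m: False, c: False, z: False}
  {z: True, m: True, c: True}
  {z: True, c: True, m: False}
  {m: True, c: True, z: False}


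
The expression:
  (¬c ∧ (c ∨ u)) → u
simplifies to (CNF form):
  True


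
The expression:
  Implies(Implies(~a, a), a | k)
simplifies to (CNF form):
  True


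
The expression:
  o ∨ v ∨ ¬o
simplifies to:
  True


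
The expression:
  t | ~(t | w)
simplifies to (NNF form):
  t | ~w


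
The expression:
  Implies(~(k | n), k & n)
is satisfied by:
  {n: True, k: True}
  {n: True, k: False}
  {k: True, n: False}


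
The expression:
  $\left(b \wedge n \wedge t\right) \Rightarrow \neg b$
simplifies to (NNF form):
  $\neg b \vee \neg n \vee \neg t$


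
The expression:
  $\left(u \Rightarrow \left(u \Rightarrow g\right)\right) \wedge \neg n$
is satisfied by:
  {g: True, n: False, u: False}
  {n: False, u: False, g: False}
  {g: True, u: True, n: False}


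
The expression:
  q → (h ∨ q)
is always true.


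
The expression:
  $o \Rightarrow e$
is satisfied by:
  {e: True, o: False}
  {o: False, e: False}
  {o: True, e: True}


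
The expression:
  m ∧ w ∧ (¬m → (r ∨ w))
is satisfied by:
  {m: True, w: True}


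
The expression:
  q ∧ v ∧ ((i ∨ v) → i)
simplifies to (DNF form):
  i ∧ q ∧ v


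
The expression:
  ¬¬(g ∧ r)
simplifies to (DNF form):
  g ∧ r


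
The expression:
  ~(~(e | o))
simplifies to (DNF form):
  e | o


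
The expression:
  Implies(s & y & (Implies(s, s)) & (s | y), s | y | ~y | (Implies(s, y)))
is always true.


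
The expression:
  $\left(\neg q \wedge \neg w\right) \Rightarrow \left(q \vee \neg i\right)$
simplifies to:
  $q \vee w \vee \neg i$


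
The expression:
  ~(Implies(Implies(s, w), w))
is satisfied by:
  {w: False, s: False}


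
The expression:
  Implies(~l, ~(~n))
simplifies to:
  l | n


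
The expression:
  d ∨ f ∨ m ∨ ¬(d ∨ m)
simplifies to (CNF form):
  True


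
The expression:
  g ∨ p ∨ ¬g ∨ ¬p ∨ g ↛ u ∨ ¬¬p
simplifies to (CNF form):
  True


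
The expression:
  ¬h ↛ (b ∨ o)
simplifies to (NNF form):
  ¬b ∧ ¬h ∧ ¬o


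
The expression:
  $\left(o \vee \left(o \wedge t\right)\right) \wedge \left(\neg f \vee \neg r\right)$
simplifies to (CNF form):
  $o \wedge \left(\neg f \vee \neg r\right)$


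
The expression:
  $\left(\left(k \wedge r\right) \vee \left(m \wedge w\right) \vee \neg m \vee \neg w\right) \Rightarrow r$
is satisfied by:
  {r: True}


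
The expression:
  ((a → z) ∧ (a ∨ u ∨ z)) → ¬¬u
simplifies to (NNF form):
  u ∨ ¬z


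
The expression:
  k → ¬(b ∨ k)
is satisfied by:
  {k: False}


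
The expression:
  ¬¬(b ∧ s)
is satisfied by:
  {b: True, s: True}


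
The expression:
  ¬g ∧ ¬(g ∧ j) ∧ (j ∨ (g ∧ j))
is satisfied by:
  {j: True, g: False}


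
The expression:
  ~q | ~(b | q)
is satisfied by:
  {q: False}


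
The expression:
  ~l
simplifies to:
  ~l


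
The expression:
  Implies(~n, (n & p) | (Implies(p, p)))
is always true.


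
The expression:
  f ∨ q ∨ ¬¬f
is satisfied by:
  {q: True, f: True}
  {q: True, f: False}
  {f: True, q: False}


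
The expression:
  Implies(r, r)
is always true.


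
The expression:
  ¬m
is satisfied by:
  {m: False}


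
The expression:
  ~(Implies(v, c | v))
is never true.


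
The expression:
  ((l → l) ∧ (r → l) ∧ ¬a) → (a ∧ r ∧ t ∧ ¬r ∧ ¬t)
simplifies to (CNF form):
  (a ∨ r) ∧ (a ∨ ¬l)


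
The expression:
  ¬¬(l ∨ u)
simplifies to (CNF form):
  l ∨ u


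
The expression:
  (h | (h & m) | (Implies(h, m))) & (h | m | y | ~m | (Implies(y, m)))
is always true.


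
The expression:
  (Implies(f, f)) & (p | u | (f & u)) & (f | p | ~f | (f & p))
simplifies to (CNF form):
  p | u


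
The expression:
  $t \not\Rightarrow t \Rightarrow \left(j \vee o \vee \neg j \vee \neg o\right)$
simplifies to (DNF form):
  $\text{True}$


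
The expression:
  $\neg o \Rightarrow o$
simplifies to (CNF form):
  $o$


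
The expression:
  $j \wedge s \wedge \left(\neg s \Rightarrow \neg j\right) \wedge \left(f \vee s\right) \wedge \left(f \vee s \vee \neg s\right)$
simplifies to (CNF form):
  $j \wedge s$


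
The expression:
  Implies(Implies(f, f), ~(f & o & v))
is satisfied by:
  {v: False, o: False, f: False}
  {f: True, v: False, o: False}
  {o: True, v: False, f: False}
  {f: True, o: True, v: False}
  {v: True, f: False, o: False}
  {f: True, v: True, o: False}
  {o: True, v: True, f: False}


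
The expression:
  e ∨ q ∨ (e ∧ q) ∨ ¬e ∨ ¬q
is always true.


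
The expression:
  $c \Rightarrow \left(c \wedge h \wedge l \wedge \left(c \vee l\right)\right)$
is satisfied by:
  {h: True, l: True, c: False}
  {h: True, l: False, c: False}
  {l: True, h: False, c: False}
  {h: False, l: False, c: False}
  {h: True, c: True, l: True}


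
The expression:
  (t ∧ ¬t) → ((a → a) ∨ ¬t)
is always true.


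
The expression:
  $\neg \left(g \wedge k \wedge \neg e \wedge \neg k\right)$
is always true.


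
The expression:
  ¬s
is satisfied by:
  {s: False}


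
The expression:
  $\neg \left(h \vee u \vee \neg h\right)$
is never true.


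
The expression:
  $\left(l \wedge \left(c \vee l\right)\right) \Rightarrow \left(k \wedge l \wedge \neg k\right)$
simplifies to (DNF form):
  $\neg l$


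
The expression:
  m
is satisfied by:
  {m: True}


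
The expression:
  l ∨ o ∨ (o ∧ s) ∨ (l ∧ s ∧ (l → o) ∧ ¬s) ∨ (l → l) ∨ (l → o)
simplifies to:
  True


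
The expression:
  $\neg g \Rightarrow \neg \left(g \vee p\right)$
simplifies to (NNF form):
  $g \vee \neg p$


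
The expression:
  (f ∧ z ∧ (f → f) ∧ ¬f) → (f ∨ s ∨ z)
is always true.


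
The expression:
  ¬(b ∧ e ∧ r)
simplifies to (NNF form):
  ¬b ∨ ¬e ∨ ¬r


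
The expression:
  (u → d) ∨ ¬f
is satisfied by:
  {d: True, u: False, f: False}
  {u: False, f: False, d: False}
  {f: True, d: True, u: False}
  {f: True, u: False, d: False}
  {d: True, u: True, f: False}
  {u: True, d: False, f: False}
  {f: True, u: True, d: True}


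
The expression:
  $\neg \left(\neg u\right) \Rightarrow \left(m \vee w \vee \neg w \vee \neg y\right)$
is always true.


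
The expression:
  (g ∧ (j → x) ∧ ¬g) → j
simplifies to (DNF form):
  True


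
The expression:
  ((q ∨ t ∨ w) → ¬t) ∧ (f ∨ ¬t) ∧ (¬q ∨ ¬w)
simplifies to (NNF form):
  ¬t ∧ (¬q ∨ ¬w)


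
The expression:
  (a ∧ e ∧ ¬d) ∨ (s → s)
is always true.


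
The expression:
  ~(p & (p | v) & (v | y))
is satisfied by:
  {y: False, p: False, v: False}
  {v: True, y: False, p: False}
  {y: True, v: False, p: False}
  {v: True, y: True, p: False}
  {p: True, v: False, y: False}


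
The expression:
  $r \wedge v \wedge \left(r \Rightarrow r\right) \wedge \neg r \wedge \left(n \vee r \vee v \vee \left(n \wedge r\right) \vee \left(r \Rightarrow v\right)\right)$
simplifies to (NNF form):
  $\text{False}$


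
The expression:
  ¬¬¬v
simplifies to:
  ¬v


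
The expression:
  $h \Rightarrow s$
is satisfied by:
  {s: True, h: False}
  {h: False, s: False}
  {h: True, s: True}


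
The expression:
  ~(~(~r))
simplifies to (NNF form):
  ~r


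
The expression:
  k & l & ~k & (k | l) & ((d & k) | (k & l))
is never true.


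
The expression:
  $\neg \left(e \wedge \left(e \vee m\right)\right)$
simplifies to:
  $\neg e$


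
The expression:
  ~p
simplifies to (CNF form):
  ~p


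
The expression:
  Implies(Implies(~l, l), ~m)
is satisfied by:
  {l: False, m: False}
  {m: True, l: False}
  {l: True, m: False}


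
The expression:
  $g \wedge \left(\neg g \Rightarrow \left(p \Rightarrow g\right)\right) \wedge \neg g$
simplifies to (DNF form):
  $\text{False}$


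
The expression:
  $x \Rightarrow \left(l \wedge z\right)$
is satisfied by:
  {z: True, l: True, x: False}
  {z: True, l: False, x: False}
  {l: True, z: False, x: False}
  {z: False, l: False, x: False}
  {x: True, z: True, l: True}


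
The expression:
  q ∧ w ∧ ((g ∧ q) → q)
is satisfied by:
  {w: True, q: True}


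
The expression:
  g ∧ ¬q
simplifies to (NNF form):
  g ∧ ¬q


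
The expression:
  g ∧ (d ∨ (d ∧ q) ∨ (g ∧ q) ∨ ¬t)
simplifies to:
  g ∧ (d ∨ q ∨ ¬t)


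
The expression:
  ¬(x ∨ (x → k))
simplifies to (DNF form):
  False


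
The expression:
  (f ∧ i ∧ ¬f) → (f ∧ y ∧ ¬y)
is always true.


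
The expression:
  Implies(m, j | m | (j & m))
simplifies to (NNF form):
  True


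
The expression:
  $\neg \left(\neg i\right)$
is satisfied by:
  {i: True}


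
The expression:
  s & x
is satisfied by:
  {s: True, x: True}


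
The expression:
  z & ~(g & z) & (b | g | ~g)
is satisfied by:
  {z: True, g: False}


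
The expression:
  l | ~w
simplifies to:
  l | ~w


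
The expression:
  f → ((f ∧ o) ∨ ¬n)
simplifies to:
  o ∨ ¬f ∨ ¬n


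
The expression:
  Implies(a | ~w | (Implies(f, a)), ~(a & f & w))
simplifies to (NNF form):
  ~a | ~f | ~w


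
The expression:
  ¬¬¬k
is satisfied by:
  {k: False}


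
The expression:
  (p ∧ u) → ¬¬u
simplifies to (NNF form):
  True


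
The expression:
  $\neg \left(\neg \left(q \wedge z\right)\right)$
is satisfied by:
  {z: True, q: True}


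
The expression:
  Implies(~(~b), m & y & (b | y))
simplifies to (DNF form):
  ~b | (m & y)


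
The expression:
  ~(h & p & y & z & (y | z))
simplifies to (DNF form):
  ~h | ~p | ~y | ~z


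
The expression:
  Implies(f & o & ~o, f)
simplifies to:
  True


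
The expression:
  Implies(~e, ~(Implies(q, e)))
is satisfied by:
  {q: True, e: True}
  {q: True, e: False}
  {e: True, q: False}


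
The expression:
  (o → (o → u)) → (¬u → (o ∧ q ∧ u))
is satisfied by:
  {o: True, u: True}
  {o: True, u: False}
  {u: True, o: False}


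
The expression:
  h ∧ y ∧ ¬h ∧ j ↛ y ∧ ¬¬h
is never true.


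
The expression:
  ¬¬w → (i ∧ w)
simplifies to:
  i ∨ ¬w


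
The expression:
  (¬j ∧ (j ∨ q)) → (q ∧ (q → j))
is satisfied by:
  {j: True, q: False}
  {q: False, j: False}
  {q: True, j: True}


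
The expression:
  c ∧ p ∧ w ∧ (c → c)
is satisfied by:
  {c: True, p: True, w: True}


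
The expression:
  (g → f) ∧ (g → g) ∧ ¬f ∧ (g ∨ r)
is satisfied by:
  {r: True, g: False, f: False}


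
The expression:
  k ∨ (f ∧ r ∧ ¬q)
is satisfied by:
  {k: True, f: True, r: True, q: False}
  {k: True, f: True, r: False, q: False}
  {k: True, r: True, q: False, f: False}
  {k: True, r: False, q: False, f: False}
  {k: True, f: True, q: True, r: True}
  {k: True, f: True, q: True, r: False}
  {k: True, q: True, r: True, f: False}
  {k: True, q: True, r: False, f: False}
  {f: True, q: False, r: True, k: False}


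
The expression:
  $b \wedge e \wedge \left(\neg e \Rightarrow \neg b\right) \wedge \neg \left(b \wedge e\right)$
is never true.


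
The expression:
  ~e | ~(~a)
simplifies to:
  a | ~e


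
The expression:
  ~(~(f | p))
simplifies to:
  f | p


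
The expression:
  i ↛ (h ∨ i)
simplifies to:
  False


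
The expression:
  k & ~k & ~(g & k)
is never true.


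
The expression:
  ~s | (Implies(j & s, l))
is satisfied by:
  {l: True, s: False, j: False}
  {s: False, j: False, l: False}
  {j: True, l: True, s: False}
  {j: True, s: False, l: False}
  {l: True, s: True, j: False}
  {s: True, l: False, j: False}
  {j: True, s: True, l: True}


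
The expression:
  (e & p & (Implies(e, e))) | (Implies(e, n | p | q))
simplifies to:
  n | p | q | ~e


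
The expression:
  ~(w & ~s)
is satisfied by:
  {s: True, w: False}
  {w: False, s: False}
  {w: True, s: True}


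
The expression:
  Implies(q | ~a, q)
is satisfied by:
  {a: True, q: True}
  {a: True, q: False}
  {q: True, a: False}


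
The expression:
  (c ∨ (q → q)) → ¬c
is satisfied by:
  {c: False}


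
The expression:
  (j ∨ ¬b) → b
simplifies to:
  b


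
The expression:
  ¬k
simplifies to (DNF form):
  ¬k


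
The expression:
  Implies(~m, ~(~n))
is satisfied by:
  {n: True, m: True}
  {n: True, m: False}
  {m: True, n: False}


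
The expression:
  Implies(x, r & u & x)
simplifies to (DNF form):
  ~x | (r & u)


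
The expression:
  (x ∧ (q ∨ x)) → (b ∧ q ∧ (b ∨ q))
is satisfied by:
  {q: True, b: True, x: False}
  {q: True, b: False, x: False}
  {b: True, q: False, x: False}
  {q: False, b: False, x: False}
  {x: True, q: True, b: True}


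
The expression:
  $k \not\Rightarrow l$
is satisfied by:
  {k: True, l: False}


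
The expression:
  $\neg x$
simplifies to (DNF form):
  $\neg x$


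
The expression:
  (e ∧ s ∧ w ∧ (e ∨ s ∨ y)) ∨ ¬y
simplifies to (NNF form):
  (e ∧ s ∧ w) ∨ ¬y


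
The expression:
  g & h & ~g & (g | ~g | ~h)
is never true.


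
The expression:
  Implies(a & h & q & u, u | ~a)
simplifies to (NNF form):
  True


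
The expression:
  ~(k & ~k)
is always true.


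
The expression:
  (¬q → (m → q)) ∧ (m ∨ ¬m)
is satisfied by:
  {q: True, m: False}
  {m: False, q: False}
  {m: True, q: True}


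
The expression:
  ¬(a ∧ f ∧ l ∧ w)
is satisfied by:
  {l: False, a: False, w: False, f: False}
  {f: True, l: False, a: False, w: False}
  {w: True, l: False, a: False, f: False}
  {f: True, w: True, l: False, a: False}
  {a: True, f: False, l: False, w: False}
  {f: True, a: True, l: False, w: False}
  {w: True, a: True, f: False, l: False}
  {f: True, w: True, a: True, l: False}
  {l: True, w: False, a: False, f: False}
  {f: True, l: True, w: False, a: False}
  {w: True, l: True, f: False, a: False}
  {f: True, w: True, l: True, a: False}
  {a: True, l: True, w: False, f: False}
  {f: True, a: True, l: True, w: False}
  {w: True, a: True, l: True, f: False}


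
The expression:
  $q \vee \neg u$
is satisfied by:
  {q: True, u: False}
  {u: False, q: False}
  {u: True, q: True}


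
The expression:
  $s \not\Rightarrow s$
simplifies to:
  $\text{False}$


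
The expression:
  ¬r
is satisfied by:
  {r: False}


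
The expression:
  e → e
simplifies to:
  True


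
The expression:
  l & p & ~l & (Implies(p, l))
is never true.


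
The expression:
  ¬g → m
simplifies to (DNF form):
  g ∨ m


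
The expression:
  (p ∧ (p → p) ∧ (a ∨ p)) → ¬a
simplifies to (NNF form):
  ¬a ∨ ¬p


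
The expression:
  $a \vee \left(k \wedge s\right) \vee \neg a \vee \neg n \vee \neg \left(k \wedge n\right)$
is always true.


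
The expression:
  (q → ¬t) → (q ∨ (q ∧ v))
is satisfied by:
  {q: True}


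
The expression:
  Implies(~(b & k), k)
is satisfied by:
  {k: True}


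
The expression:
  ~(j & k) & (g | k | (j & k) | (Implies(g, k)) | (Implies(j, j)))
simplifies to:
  ~j | ~k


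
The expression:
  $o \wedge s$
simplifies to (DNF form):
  $o \wedge s$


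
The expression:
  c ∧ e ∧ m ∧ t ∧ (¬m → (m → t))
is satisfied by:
  {t: True, m: True, e: True, c: True}


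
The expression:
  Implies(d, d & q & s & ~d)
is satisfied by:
  {d: False}


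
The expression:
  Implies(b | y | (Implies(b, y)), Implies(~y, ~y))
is always true.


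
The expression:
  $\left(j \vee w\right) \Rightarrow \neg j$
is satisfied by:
  {j: False}


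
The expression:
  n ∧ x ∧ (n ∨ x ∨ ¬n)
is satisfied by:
  {x: True, n: True}


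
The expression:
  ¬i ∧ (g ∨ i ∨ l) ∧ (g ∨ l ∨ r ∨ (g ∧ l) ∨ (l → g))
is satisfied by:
  {l: True, g: True, i: False}
  {l: True, i: False, g: False}
  {g: True, i: False, l: False}


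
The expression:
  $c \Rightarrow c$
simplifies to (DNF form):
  $\text{True}$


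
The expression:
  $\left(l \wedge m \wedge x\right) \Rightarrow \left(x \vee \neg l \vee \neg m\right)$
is always true.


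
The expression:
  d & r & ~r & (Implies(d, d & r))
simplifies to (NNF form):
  False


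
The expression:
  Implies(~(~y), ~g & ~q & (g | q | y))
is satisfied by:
  {g: False, y: False, q: False}
  {q: True, g: False, y: False}
  {g: True, q: False, y: False}
  {q: True, g: True, y: False}
  {y: True, q: False, g: False}


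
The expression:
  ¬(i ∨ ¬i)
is never true.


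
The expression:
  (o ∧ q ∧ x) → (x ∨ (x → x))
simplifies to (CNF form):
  True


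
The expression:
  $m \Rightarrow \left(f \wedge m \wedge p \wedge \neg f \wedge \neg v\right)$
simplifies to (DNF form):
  $\neg m$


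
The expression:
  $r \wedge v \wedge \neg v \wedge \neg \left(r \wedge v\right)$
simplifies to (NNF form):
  $\text{False}$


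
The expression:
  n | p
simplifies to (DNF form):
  n | p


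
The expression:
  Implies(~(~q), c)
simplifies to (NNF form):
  c | ~q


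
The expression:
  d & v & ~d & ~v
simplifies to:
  False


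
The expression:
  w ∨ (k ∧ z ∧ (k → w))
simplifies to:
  w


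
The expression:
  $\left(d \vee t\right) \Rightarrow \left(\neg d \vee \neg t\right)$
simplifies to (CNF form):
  $\neg d \vee \neg t$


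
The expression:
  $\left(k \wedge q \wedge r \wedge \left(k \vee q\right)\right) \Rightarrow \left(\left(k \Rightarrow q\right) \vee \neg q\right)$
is always true.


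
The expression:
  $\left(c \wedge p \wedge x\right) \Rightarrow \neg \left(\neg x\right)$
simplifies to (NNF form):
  $\text{True}$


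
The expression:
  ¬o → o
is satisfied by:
  {o: True}


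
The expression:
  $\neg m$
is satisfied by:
  {m: False}


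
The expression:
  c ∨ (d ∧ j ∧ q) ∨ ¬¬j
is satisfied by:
  {c: True, j: True}
  {c: True, j: False}
  {j: True, c: False}


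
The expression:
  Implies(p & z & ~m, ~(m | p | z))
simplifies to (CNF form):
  m | ~p | ~z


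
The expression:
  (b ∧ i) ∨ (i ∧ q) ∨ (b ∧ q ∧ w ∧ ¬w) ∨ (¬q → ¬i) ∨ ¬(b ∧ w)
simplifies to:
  True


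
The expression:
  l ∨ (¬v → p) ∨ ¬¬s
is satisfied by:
  {v: True, p: True, l: True, s: True}
  {v: True, p: True, l: True, s: False}
  {v: True, p: True, s: True, l: False}
  {v: True, p: True, s: False, l: False}
  {v: True, l: True, s: True, p: False}
  {v: True, l: True, s: False, p: False}
  {v: True, l: False, s: True, p: False}
  {v: True, l: False, s: False, p: False}
  {p: True, l: True, s: True, v: False}
  {p: True, l: True, s: False, v: False}
  {p: True, s: True, l: False, v: False}
  {p: True, s: False, l: False, v: False}
  {l: True, s: True, p: False, v: False}
  {l: True, p: False, s: False, v: False}
  {s: True, p: False, l: False, v: False}


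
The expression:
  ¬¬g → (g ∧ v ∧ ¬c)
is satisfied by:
  {v: True, c: False, g: False}
  {c: False, g: False, v: False}
  {v: True, c: True, g: False}
  {c: True, v: False, g: False}
  {g: True, v: True, c: False}


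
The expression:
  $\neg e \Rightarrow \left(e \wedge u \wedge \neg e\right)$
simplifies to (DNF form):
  $e$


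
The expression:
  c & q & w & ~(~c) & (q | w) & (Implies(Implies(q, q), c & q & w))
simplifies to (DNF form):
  c & q & w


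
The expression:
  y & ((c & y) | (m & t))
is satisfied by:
  {c: True, m: True, t: True, y: True}
  {c: True, m: True, y: True, t: False}
  {c: True, t: True, y: True, m: False}
  {c: True, y: True, t: False, m: False}
  {m: True, t: True, y: True, c: False}


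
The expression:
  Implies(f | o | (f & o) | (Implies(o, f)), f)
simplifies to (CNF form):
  f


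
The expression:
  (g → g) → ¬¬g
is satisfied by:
  {g: True}


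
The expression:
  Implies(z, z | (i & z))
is always true.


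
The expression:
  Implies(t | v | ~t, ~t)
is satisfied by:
  {t: False}


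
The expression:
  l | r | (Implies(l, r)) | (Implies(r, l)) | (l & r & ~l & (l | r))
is always true.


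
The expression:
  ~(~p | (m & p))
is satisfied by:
  {p: True, m: False}


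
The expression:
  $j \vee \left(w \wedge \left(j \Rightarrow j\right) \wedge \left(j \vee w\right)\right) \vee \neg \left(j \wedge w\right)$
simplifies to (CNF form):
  $\text{True}$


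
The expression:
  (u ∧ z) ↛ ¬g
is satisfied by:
  {z: True, u: True, g: True}


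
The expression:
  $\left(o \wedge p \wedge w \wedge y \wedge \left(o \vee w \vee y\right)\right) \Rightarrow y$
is always true.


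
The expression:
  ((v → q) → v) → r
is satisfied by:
  {r: True, v: False}
  {v: False, r: False}
  {v: True, r: True}


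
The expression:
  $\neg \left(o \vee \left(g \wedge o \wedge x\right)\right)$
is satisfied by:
  {o: False}


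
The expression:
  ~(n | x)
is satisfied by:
  {n: False, x: False}


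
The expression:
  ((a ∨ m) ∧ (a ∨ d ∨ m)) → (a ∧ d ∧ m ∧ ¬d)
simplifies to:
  ¬a ∧ ¬m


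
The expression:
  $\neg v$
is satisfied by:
  {v: False}


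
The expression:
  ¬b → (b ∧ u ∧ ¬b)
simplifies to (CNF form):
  b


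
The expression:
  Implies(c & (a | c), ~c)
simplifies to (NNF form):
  ~c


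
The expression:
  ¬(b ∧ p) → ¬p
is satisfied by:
  {b: True, p: False}
  {p: False, b: False}
  {p: True, b: True}


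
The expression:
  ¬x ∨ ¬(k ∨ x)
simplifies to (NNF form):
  ¬x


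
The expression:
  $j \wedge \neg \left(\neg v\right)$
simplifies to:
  $j \wedge v$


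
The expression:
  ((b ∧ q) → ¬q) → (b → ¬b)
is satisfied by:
  {q: True, b: False}
  {b: False, q: False}
  {b: True, q: True}


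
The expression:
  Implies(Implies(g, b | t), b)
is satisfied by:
  {b: True, g: True, t: False}
  {b: True, t: False, g: False}
  {b: True, g: True, t: True}
  {b: True, t: True, g: False}
  {g: True, t: False, b: False}


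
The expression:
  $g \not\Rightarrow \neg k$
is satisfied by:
  {g: True, k: True}


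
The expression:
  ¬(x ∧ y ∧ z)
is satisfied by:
  {z: False, x: False, y: False}
  {y: True, z: False, x: False}
  {x: True, z: False, y: False}
  {y: True, x: True, z: False}
  {z: True, y: False, x: False}
  {y: True, z: True, x: False}
  {x: True, z: True, y: False}


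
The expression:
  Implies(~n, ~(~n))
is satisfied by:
  {n: True}


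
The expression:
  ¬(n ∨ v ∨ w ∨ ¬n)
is never true.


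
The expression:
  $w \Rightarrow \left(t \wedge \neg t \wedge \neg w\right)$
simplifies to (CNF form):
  $\neg w$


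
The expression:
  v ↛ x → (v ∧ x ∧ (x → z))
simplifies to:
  x ∨ ¬v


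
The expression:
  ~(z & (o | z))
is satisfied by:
  {z: False}


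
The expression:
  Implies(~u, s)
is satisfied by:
  {u: True, s: True}
  {u: True, s: False}
  {s: True, u: False}


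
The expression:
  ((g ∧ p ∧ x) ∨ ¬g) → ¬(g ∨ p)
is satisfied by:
  {g: True, p: False, x: False}
  {g: False, p: False, x: False}
  {x: True, g: True, p: False}
  {x: True, g: False, p: False}
  {p: True, g: True, x: False}


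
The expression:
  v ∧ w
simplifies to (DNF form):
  v ∧ w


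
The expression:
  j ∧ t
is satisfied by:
  {t: True, j: True}


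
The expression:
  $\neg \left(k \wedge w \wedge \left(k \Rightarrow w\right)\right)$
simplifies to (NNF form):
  $\neg k \vee \neg w$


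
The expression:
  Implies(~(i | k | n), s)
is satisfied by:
  {i: True, n: True, k: True, s: True}
  {i: True, n: True, k: True, s: False}
  {i: True, n: True, s: True, k: False}
  {i: True, n: True, s: False, k: False}
  {i: True, k: True, s: True, n: False}
  {i: True, k: True, s: False, n: False}
  {i: True, k: False, s: True, n: False}
  {i: True, k: False, s: False, n: False}
  {n: True, k: True, s: True, i: False}
  {n: True, k: True, s: False, i: False}
  {n: True, s: True, k: False, i: False}
  {n: True, s: False, k: False, i: False}
  {k: True, s: True, n: False, i: False}
  {k: True, n: False, s: False, i: False}
  {s: True, n: False, k: False, i: False}


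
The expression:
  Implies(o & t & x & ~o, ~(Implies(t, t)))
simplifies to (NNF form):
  True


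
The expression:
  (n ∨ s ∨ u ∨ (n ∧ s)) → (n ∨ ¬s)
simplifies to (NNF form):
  n ∨ ¬s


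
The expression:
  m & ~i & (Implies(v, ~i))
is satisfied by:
  {m: True, i: False}


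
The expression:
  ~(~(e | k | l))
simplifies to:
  e | k | l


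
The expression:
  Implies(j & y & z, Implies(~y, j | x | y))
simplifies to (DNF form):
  True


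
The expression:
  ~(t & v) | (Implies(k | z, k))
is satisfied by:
  {k: True, v: False, t: False, z: False}
  {k: False, v: False, t: False, z: False}
  {z: True, k: True, v: False, t: False}
  {z: True, k: False, v: False, t: False}
  {k: True, t: True, z: False, v: False}
  {t: True, z: False, v: False, k: False}
  {z: True, t: True, k: True, v: False}
  {z: True, t: True, k: False, v: False}
  {k: True, v: True, z: False, t: False}
  {v: True, z: False, t: False, k: False}
  {k: True, z: True, v: True, t: False}
  {z: True, v: True, k: False, t: False}
  {k: True, t: True, v: True, z: False}
  {t: True, v: True, z: False, k: False}
  {z: True, t: True, v: True, k: True}


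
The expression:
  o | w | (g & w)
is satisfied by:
  {o: True, w: True}
  {o: True, w: False}
  {w: True, o: False}


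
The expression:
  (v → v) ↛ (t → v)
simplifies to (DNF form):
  t ∧ ¬v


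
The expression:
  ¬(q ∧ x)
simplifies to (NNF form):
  ¬q ∨ ¬x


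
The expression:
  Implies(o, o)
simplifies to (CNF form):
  True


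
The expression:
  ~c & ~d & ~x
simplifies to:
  ~c & ~d & ~x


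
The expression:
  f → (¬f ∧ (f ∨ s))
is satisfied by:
  {f: False}


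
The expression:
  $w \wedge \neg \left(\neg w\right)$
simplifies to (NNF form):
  $w$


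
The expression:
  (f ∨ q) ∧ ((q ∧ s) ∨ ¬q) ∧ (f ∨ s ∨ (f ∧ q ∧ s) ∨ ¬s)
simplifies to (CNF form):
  (f ∨ q) ∧ (f ∨ s) ∧ (q ∨ ¬q) ∧ (s ∨ ¬q)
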